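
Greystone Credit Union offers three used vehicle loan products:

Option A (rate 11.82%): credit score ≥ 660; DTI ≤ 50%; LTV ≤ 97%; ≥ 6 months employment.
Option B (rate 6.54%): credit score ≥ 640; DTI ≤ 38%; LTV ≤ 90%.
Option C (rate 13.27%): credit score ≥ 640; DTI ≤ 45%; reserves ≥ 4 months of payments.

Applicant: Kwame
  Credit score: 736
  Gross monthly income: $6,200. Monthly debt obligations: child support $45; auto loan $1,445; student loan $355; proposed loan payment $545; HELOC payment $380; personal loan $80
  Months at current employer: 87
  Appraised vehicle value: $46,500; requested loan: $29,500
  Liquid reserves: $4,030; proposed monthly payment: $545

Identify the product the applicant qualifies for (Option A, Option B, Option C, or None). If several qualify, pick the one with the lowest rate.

Option A

Total debts = (45 + 1,445 + 355 + 545 + 380 + 80) = 2,850; DTI = 2,850/6,200 = 46%.
LTV = 29,500/46,500 = 63.4%.
Reserves = 4,030/545 = 7.4 months.
Option A: score 736 ≥ 660; DTI 46% ≤ 50%; LTV 63.4% ≤ 97%; employment 87 ≥ 6 mo → qualifies.
Option B: score 736 ≥ 640; DTI 46% > 38%; LTV 63.4% ≤ 90% → does not qualify.
Option C: score 736 ≥ 640; DTI 46% > 45%; reserves 7.4 ≥ 4 mo → does not qualify.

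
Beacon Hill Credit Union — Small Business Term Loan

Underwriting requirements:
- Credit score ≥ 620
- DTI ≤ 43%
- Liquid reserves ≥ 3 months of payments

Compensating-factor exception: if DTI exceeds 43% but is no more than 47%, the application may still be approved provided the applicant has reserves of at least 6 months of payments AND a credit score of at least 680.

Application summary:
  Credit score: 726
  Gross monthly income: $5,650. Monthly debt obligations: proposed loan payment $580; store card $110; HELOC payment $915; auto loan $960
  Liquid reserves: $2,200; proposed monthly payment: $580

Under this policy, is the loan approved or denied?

Credit score 726 ≥ 620 (meets base)
Total debts = (580 + 110 + 915 + 960) = 2,565. DTI: 2,565 ÷ 5,650 = 45.4%, over the 43% base limit.
Reserves = 2,200/580 = 3.8 months ≥ 3
DTI 45.4% is within the 43%–47% exception band; checking compensating factors.
Override check — reserves: 3.8 mo (short of 6); score: 726 (ok).
Override conditions not both satisfied; exception does not apply.

Denied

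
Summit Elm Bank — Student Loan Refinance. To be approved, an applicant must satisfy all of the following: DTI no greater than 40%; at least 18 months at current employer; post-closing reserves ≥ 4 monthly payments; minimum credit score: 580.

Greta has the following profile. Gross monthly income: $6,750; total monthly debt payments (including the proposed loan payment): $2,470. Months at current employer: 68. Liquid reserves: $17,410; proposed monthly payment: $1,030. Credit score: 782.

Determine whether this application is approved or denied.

Approved

DTI = 2,470/6,750 = 36.6% ≤ 40%
Employment 68 ≥ 18 months
Liquid reserves cover 17,410/1,030 = 16.9 months — ≥ 4 required
Credit score 782 ≥ 580 (meets)
All criteria satisfied.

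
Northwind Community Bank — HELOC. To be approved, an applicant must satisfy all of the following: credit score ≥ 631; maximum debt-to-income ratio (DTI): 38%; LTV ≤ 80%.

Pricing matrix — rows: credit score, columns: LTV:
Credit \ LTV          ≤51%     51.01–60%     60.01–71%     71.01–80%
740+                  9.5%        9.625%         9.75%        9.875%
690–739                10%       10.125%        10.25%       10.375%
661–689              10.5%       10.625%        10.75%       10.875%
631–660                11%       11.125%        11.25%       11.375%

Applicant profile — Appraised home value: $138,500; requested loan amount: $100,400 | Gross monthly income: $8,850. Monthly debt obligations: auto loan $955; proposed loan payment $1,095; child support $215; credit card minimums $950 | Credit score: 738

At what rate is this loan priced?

Credit score 738 ≥ 631; Total monthly debts = (955 + 1,095 + 215 + 950) = 3,215. DTI = 3,215/8,850 = 36.3% ≤ 38%
LTV: 100,400 ÷ 138,500 = 72.5%, within 80% cap
Score 738 is in the 690–739 band; LTV 72.5% is in the 71.01–80% band → 10.375%.

10.375%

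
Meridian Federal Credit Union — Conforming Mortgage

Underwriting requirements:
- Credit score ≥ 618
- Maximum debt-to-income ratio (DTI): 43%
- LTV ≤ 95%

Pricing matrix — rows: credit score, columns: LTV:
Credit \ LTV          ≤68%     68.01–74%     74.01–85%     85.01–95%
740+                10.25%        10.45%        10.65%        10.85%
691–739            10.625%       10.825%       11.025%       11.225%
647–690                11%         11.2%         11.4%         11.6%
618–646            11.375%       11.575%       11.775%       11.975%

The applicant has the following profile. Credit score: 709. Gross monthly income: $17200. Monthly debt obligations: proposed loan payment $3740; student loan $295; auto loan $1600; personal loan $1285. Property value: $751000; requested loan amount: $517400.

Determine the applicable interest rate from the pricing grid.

Credit score 709 ≥ 618; Total monthly debts = (3,740 + 295 + 1,600 + 1,285) = 6,920. DTI: 6,920 ÷ 17,200 = 40.2%, within the 43% cap
Loan-to-value = 517,400/751,000 = 68.9% — pass (95% max)
Credit 709 → row 691–739; LTV 68.9% → column 68.01–74%. Grid cell → 10.825%.

10.825%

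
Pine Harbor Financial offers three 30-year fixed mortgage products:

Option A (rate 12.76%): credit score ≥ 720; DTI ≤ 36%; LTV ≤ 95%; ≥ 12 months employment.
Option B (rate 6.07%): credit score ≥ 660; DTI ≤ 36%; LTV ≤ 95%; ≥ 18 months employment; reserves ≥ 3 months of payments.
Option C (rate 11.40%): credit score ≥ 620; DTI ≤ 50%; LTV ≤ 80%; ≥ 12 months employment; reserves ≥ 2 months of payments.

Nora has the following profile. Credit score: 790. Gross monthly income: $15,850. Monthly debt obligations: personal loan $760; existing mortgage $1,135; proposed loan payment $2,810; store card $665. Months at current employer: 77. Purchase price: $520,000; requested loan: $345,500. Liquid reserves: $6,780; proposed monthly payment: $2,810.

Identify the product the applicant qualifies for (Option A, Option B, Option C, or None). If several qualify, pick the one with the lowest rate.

Option C

Total debts = (760 + 1,135 + 2,810 + 665) = 5,370; DTI = 5,370/15,850 = 33.9%.
LTV = 345,500/520,000 = 66.4%.
Reserves = 6,780/2,810 = 2.4 months.
Option A: score 790 ≥ 720; DTI 33.9% ≤ 36%; LTV 66.4% ≤ 95%; employment 77 ≥ 12 mo → qualifies.
Option B: score 790 ≥ 660; DTI 33.9% ≤ 36%; LTV 66.4% ≤ 95%; employment 77 ≥ 18 mo; reserves 2.4 < 3 mo → does not qualify.
Option C: score 790 ≥ 620; DTI 33.9% ≤ 50%; LTV 66.4% ≤ 80%; employment 77 ≥ 12 mo; reserves 2.4 ≥ 2 mo → qualifies.
Qualifying: Option A, Option C. Lowest rate is 11.40% → Option C.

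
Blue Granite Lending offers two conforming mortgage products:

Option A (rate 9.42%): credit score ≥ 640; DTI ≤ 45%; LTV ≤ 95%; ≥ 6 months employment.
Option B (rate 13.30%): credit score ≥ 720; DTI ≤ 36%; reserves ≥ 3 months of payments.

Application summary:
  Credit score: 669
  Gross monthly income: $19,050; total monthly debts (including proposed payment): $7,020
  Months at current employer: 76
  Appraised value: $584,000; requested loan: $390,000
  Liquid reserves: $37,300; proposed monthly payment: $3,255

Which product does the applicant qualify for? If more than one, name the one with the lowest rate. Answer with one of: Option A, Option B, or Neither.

Option A

DTI = 7,020/19,050 = 36.9%.
LTV = 390,000/584,000 = 66.8%.
Reserves = 37,300/3,255 = 11.5 months.
Option A: score 669 ≥ 640; DTI 36.9% ≤ 45%; LTV 66.8% ≤ 95%; employment 76 ≥ 6 mo → qualifies.
Option B: score 669 < 720; DTI 36.9% > 36%; reserves 11.5 ≥ 3 mo → does not qualify.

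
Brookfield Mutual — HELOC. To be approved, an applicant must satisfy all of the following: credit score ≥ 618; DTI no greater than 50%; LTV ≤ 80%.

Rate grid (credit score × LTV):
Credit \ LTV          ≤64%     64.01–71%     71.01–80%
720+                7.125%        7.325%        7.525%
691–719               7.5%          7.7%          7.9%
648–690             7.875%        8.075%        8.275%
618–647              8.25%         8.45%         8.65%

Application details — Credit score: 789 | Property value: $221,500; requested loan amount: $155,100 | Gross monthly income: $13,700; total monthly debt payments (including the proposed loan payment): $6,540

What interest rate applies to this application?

7.325%

Credit score 789 ≥ 618; Debt-to-income = 6,540/13,700 = 47.7% — meets 50% limit
LTV = 155,100/221,500 = 70% ≤ 80%
Score 789 is in the 720+ band; LTV 70% is in the 64.01–71% band → 7.325%.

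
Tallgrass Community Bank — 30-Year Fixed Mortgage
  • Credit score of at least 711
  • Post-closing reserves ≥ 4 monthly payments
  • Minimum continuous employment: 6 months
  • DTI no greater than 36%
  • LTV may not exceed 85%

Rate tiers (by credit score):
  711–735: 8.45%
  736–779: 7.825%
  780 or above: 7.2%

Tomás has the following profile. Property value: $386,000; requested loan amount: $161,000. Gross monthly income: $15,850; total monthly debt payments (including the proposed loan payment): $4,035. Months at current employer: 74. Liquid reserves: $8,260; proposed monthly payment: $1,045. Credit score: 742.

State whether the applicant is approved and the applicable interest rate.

Credit score 742 ≥ 711 (meets minimum)
Reserves: 8,260 ÷ 1,045 = 7.9 months (meets 4-month minimum)
Employment 74 ≥ 6 months
Debt-to-income = 4,035/15,850 = 25.5% — meets 36% limit
Loan-to-value = 161,000/386,000 = 41.7% — pass (85% max)
All requirements met. Score 742 falls in the 736–779 tier → 7.825%.

Approved at 7.825%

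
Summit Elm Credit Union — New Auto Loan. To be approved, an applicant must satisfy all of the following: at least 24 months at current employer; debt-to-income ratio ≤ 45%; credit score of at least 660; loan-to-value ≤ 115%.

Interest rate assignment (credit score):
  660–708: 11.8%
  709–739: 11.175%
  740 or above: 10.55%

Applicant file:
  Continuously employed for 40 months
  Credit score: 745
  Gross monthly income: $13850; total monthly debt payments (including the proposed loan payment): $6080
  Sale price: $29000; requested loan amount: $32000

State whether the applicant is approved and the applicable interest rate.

Approved at 10.55%

Credit score 745 ≥ 660 (meets minimum)
Employment 40 ≥ 24 months
DTI = 6,080/13,850 = 43.9% ≤ 45%
Loan-to-value = 32,000/29,000 = 110.3% — pass (115% max)
All requirements met. Score 745 falls in the 740 or above tier → 10.55%.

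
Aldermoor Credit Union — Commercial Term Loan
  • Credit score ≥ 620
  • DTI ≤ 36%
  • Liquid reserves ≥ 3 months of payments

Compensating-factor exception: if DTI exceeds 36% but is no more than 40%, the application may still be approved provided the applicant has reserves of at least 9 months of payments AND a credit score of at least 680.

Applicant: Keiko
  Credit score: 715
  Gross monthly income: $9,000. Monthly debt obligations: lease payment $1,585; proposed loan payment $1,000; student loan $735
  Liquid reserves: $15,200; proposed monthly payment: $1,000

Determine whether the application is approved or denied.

Approved

Credit score 715 ≥ 620 (meets base)
Total debts = (1,585 + 1,000 + 735) = 3,320. DTI = 3,320/9,000 = 36.9% > 36% — standard DTI limit exceeded.
Reserves: 15,200 ÷ 1,000 = 15.2 months (meets 3-month minimum)
36.9% falls in the override range (36%–40%), so the compensating-factor test applies.
Override check — reserves: 15.2 mo (ok); score: 715 (ok).
Both override conditions satisfied; DTI exception granted.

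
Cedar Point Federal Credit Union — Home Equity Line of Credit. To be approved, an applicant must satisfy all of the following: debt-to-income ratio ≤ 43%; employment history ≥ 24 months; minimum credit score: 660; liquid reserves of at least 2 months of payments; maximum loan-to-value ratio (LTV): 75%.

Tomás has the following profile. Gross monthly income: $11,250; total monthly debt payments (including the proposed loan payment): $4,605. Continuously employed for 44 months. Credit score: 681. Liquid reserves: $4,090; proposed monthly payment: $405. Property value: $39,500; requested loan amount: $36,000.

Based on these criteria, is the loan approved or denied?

Denied

DTI = 4,605/11,250 = 40.9% ≤ 43%
Employment 44 ≥ 24 months
Credit score 681 ≥ 660 (meets)
Reserves: 4,090 ÷ 405 = 10.1 months (meets 2-month minimum)
LTV: 36,000 ÷ 39,500 = 91.1%, exceeds 75% cap
Fails on LTV.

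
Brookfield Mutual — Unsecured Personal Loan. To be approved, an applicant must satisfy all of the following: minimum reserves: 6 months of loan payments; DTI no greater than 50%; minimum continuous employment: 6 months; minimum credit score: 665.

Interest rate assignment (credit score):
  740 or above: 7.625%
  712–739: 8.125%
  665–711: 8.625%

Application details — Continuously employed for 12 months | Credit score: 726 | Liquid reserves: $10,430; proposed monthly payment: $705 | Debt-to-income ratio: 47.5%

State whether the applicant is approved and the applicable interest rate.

Credit score 726 ≥ 665 (meets minimum)
DTI 47.5% ≤ 50%
Reserves: 10,430 ÷ 705 = 14.8 months (meets 6-month minimum)
Employment 12 ≥ 6 months
All requirements met. Score 726 falls in the 712–739 tier → 8.125%.

Approved at 8.125%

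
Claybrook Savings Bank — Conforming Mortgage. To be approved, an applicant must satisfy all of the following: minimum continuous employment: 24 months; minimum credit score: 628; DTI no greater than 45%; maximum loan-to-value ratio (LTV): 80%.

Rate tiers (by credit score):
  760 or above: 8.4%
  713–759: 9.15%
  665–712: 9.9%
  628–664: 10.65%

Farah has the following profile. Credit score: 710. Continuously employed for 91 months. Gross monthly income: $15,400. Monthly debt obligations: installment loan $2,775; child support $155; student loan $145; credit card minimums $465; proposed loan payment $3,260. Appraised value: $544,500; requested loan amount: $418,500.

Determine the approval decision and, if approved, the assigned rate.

Approved at 9.9%

Credit score 710 ≥ 628 (meets minimum)
Employment 91 ≥ 24 months
Total monthly debts = (2,775 + 155 + 145 + 465 + 3,260) = 6,800. DTI = 6,800/15,400 = 44.2% ≤ 45%
Loan-to-value = 418,500/544,500 = 76.9% — pass (80% max)
All requirements met. Score 710 falls in the 665–712 tier → 9.9%.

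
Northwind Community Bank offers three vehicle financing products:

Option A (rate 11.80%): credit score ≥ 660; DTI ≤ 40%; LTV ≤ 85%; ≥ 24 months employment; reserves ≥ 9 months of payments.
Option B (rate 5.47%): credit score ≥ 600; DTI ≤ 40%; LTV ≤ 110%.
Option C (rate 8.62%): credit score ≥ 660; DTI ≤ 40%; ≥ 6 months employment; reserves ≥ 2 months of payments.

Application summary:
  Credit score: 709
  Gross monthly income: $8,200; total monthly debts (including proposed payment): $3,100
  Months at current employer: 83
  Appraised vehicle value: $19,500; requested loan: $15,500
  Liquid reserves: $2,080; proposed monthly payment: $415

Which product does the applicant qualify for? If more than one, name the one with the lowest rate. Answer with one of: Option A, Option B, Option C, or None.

Option B

DTI = 3,100/8,200 = 37.8%.
LTV = 15,500/19,500 = 79.5%.
Reserves = 2,080/415 = 5.0 months.
Option A: score 709 ≥ 660; DTI 37.8% ≤ 40%; LTV 79.5% ≤ 85%; employment 83 ≥ 24 mo; reserves 5.0 < 9 mo → does not qualify.
Option B: score 709 ≥ 600; DTI 37.8% ≤ 40%; LTV 79.5% ≤ 110% → qualifies.
Option C: score 709 ≥ 660; DTI 37.8% ≤ 40%; employment 83 ≥ 6 mo; reserves 5.0 ≥ 2 mo → qualifies.
Qualifying: Option B, Option C. Lowest rate is 5.47% → Option B.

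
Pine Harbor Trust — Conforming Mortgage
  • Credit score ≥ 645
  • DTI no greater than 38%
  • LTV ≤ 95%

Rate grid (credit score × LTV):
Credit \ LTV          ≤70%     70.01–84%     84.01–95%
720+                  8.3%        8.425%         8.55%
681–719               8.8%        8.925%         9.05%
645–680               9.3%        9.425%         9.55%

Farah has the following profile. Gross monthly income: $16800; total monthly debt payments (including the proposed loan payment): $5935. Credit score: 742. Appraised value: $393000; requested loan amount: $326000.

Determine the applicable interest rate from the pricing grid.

8.425%

Credit score 742 ≥ 645; DTI = 5,935/16,800 = 35.3% ≤ 38%
LTV = 326,000/393,000 = 83% ≤ 95%
Score 742 is in the 720+ band; LTV 83% is in the 70.01–84% band → 8.425%.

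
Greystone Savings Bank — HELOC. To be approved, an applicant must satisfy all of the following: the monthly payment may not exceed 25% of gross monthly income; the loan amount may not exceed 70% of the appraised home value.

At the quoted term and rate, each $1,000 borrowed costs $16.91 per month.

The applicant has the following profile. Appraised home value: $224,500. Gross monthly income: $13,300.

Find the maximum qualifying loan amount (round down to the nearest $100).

Payment cap: 25% × $13,300 = $3,325/month.
At $16.91 per $1,000, that supports 3,325/16.91 × 1,000 ≈ $196,629 → $196,600.
LTV cap: 70% × $224,500 = $157,150 → $157,100.
Binding constraint: loan-to-value.

$157,100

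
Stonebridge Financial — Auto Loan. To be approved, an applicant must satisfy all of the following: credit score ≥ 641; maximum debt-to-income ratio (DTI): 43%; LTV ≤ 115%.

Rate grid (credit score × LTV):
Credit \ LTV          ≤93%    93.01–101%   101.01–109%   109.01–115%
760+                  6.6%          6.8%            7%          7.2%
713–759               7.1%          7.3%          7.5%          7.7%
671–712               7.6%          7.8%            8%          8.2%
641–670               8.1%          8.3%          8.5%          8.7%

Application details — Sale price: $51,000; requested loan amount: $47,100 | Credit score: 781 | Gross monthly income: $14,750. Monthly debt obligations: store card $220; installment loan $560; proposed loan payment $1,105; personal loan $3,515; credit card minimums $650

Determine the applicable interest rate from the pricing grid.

Credit score 781 ≥ 641; Total monthly debts = (220 + 560 + 1,105 + 3,515 + 650) = 6,050. DTI: 6,050 ÷ 14,750 = 41%, within the 43% cap
Loan-to-value = 47,100/51,000 = 92.4% — pass (115% max)
Credit 781 → row 760+; LTV 92.4% → column ≤93%. Grid cell → 6.6%.

6.6%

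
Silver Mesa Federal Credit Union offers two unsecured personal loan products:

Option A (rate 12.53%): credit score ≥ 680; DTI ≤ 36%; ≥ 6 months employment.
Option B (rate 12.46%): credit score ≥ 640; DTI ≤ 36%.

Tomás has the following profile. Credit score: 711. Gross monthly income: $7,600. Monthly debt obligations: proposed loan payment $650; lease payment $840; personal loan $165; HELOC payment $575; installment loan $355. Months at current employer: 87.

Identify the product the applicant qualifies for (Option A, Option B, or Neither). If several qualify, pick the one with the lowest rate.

Total debts = (650 + 840 + 165 + 575 + 355) = 2,585; DTI = 2,585/7,600 = 34%.
Option A: score 711 ≥ 680; DTI 34% ≤ 36%; employment 87 ≥ 6 mo → qualifies.
Option B: score 711 ≥ 640; DTI 34% ≤ 36% → qualifies.
Qualifying: Option A, Option B. Lowest rate is 12.46% → Option B.

Option B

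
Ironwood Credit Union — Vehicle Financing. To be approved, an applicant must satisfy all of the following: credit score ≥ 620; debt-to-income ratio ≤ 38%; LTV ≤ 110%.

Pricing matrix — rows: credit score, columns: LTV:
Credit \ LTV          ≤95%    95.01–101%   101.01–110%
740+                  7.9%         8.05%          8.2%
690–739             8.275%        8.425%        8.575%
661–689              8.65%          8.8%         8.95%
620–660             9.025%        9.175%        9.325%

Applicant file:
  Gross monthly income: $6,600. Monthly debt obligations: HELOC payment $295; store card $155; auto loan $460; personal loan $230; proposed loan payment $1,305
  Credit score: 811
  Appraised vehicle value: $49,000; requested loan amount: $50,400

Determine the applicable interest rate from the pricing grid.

Credit score 811 ≥ 620; Total monthly debts = (295 + 155 + 460 + 230 + 1,305) = 2,445. Debt-to-income = 2,445/6,600 = 37% — meets 38% limit
LTV = 50,400/49,000 = 102.9% ≤ 110%
Credit 811 → row 740+; LTV 102.9% → column 101.01–110%. Grid cell → 8.2%.

8.2%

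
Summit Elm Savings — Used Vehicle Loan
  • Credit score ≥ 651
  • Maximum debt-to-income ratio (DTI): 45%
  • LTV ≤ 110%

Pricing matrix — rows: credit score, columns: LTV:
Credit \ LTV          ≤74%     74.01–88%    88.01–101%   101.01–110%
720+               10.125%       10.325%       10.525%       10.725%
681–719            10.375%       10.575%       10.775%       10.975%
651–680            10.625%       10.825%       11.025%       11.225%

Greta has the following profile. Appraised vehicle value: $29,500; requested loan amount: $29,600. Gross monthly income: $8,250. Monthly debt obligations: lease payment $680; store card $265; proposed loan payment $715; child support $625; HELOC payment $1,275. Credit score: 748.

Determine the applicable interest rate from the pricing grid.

10.525%

Credit score 748 ≥ 651; Total monthly debts = (680 + 265 + 715 + 625 + 1,275) = 3,560. DTI = 3,560/8,250 = 43.2% ≤ 45%
Loan-to-value = 29,600/29,500 = 100.3% — pass (110% max)
Score 748 is in the 720+ band; LTV 100.3% is in the 88.01–101% band → 10.525%.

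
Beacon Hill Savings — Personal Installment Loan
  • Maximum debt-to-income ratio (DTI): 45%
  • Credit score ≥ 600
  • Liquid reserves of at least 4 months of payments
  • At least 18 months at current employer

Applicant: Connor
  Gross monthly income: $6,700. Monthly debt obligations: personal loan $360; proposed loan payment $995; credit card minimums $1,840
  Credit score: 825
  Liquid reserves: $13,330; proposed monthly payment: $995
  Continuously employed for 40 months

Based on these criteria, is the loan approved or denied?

Denied

Total monthly debts = (360 + 995 + 1,840) = 3,195. Debt-to-income = 3,195/6,700 = 47.7% — over 45% limit
Credit score 825 ≥ 600 (meets)
Liquid reserves cover 13,330/995 = 13.4 months — ≥ 4 required
Employment 40 ≥ 18 months
Fails on DTI.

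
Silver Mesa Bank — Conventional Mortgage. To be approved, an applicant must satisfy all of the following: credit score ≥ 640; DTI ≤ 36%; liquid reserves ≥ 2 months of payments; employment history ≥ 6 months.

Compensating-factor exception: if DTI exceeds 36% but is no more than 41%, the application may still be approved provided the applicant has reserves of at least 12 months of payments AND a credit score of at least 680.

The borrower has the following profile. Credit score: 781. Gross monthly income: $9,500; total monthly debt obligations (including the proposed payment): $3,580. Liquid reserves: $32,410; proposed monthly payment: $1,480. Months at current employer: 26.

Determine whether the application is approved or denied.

Credit score 781 ≥ 640 (meets base)
DTI: 3,580 ÷ 9,500 = 37.7%, over the 36% base limit.
Reserves: 32,410 ÷ 1,480 = 21.9 months (meets 2-month minimum)
Employment 26 ≥ 6 months
37.7% falls in the override range (36%–41%), so the compensating-factor test applies.
Reserves 21.9 ≥ 12 months; credit score 781 ≥ 680.
Both override conditions satisfied; DTI exception granted.

Approved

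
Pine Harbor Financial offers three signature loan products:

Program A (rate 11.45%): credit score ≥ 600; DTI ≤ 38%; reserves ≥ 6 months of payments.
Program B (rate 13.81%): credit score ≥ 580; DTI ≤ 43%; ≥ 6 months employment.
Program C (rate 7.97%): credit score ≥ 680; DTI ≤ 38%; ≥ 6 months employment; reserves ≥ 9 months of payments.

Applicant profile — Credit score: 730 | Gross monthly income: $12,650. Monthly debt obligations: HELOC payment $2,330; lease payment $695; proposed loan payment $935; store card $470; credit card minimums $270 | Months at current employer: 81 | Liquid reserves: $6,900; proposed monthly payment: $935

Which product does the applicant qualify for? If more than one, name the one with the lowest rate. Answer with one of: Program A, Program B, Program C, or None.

Total debts = (2,330 + 695 + 935 + 470 + 270) = 4,700; DTI = 4,700/12,650 = 37.2%.
Reserves = 6,900/935 = 7.4 months.
Program A: score 730 ≥ 600; DTI 37.2% ≤ 38%; reserves 7.4 ≥ 6 mo → qualifies.
Program B: score 730 ≥ 580; DTI 37.2% ≤ 43%; employment 81 ≥ 6 mo → qualifies.
Program C: score 730 ≥ 680; DTI 37.2% ≤ 38%; employment 81 ≥ 6 mo; reserves 7.4 < 9 mo → does not qualify.
Qualifying: Program A, Program B. Lowest rate is 11.45% → Program A.

Program A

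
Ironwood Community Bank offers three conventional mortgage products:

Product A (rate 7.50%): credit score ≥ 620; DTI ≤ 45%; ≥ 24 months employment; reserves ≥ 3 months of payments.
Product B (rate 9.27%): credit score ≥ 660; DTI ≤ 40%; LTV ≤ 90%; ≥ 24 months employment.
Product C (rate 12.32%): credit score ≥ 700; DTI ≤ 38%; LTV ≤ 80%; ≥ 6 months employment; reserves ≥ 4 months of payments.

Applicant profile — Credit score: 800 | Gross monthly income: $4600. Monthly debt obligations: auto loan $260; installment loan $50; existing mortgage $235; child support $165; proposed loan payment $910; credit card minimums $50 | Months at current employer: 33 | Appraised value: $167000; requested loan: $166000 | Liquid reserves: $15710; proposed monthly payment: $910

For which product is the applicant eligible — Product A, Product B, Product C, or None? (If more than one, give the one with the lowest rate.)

Product A

Total debts = (260 + 50 + 235 + 165 + 910 + 50) = 1,670; DTI = 1,670/4,600 = 36.3%.
LTV = 166,000/167,000 = 99.4%.
Reserves = 15,710/910 = 17.3 months.
Product A: score 800 ≥ 620; DTI 36.3% ≤ 45%; employment 33 ≥ 24 mo; reserves 17.3 ≥ 3 mo → qualifies.
Product B: score 800 ≥ 660; DTI 36.3% ≤ 40%; LTV 99.4% > 90%; employment 33 ≥ 24 mo → does not qualify.
Product C: score 800 ≥ 700; DTI 36.3% ≤ 38%; LTV 99.4% > 80%; employment 33 ≥ 6 mo; reserves 17.3 ≥ 4 mo → does not qualify.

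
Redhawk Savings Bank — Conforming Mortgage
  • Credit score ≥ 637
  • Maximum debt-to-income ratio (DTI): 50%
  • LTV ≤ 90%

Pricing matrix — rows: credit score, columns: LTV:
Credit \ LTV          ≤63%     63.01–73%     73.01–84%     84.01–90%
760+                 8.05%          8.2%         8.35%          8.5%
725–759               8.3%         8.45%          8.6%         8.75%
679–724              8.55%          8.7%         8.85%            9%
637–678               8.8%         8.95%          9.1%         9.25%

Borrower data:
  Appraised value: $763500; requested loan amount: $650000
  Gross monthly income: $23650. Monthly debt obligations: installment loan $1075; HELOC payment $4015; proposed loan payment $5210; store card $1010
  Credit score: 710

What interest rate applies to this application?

9%

Credit score 710 ≥ 637; Total monthly debts = (1,075 + 4,015 + 5,210 + 1,010) = 11,310. DTI = 11,310/23,650 = 47.8% ≤ 50%
Loan-to-value = 650,000/763,500 = 85.1% — pass (90% max)
Score 710 is in the 679–724 band; LTV 85.1% is in the 84.01–90% band → 9%.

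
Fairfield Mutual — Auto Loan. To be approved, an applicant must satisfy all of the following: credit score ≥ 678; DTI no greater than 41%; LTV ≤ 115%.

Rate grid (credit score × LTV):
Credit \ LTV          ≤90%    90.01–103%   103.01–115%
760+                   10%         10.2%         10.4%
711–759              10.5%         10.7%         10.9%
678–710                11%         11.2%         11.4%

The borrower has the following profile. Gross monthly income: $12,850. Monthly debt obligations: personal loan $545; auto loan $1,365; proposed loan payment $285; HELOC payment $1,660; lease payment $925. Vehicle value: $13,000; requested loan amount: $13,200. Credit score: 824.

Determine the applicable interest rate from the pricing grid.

Credit score 824 ≥ 678; Total monthly debts = (545 + 1,365 + 285 + 1,660 + 925) = 4,780. Debt-to-income = 4,780/12,850 = 37.2% — meets 41% limit
LTV: 13,200 ÷ 13,000 = 101.5%, within 115% cap
Score 824 is in the 760+ band; LTV 101.5% is in the 90.01–103% band → 10.2%.

10.2%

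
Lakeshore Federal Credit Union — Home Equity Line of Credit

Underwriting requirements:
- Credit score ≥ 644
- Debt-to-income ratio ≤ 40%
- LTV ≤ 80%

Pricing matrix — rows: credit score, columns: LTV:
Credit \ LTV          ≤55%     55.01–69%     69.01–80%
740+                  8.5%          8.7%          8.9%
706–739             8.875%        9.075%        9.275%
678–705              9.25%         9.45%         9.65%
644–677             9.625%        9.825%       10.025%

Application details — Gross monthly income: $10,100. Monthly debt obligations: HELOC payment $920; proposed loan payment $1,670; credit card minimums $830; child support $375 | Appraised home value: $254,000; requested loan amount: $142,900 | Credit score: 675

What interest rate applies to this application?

Credit score 675 ≥ 644; Total monthly debts = (920 + 1,670 + 830 + 375) = 3,795. Debt-to-income = 3,795/10,100 = 37.6% — meets 40% limit
LTV: 142,900 ÷ 254,000 = 56.3%, within 80% cap
Credit 675 → row 644–677; LTV 56.3% → column 55.01–69%. Grid cell → 9.825%.

9.825%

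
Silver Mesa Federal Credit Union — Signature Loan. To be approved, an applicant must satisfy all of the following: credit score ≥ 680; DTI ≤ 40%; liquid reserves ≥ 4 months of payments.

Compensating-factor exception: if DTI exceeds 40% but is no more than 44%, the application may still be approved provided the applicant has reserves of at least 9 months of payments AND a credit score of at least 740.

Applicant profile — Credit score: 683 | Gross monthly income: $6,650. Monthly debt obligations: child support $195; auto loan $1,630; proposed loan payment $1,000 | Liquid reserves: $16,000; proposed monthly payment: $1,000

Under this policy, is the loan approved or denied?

Denied

Credit score 683 ≥ 680 (meets base)
Total debts = (195 + 1,630 + 1,000) = 2,825. DTI: 2,825 ÷ 6,650 = 42.5%, over the 40% base limit.
Liquid reserves cover 16,000/1,000 = 16.0 months — ≥ 4 required
42.5% falls in the override range (40%–44%), so the compensating-factor test applies.
Reserves 16.0 ≥ 9 months; credit score 683 < 740.
Compensating-factor requirement not fully met.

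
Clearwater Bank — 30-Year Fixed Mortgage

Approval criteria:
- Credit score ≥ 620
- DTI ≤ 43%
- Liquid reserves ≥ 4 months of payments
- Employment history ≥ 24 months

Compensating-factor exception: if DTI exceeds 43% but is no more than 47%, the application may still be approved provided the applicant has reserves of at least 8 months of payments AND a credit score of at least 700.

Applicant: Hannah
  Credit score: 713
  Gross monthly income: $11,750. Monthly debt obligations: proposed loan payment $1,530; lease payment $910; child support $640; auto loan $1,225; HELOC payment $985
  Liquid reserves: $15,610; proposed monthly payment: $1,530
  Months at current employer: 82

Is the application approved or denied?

Credit score 713 ≥ 620 (meets base)
Total debts = (1,530 + 910 + 640 + 1,225 + 985) = 5,290. DTI: 5,290 ÷ 11,750 = 45%, over the 43% base limit.
Liquid reserves cover 15,610/1,530 = 10.2 months — ≥ 4 required
Employment 82 ≥ 24 months
DTI 45% is within the 43%–47% exception band; checking compensating factors.
Override check — reserves: 10.2 mo (ok); score: 713 (ok).
Both override conditions satisfied; DTI exception granted.

Approved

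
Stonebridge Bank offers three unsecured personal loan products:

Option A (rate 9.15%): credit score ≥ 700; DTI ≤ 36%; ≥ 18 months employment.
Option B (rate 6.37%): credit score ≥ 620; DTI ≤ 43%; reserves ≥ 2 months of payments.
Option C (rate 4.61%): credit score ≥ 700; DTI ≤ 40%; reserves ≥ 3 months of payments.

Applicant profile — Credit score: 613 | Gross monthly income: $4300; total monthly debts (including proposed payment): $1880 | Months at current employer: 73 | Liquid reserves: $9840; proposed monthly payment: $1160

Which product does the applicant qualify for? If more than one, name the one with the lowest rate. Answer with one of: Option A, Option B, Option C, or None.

DTI = 1,880/4,300 = 43.7%.
Reserves = 9,840/1,160 = 8.5 months.
Option A: score 613 < 700; DTI 43.7% > 36%; employment 73 ≥ 18 mo → does not qualify.
Option B: score 613 < 620; DTI 43.7% > 43%; reserves 8.5 ≥ 2 mo → does not qualify.
Option C: score 613 < 700; DTI 43.7% > 40%; reserves 8.5 ≥ 3 mo → does not qualify.

None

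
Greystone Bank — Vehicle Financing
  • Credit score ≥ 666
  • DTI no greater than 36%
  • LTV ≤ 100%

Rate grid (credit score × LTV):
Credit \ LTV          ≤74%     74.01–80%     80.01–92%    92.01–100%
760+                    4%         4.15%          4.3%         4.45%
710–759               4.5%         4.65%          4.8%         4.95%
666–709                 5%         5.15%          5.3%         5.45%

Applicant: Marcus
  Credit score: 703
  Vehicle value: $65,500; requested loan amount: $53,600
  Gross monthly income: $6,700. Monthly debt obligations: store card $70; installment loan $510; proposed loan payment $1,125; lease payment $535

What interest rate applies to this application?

5.3%

Credit score 703 ≥ 666; Total monthly debts = (70 + 510 + 1,125 + 535) = 2,240. DTI: 2,240 ÷ 6,700 = 33.4%, within the 36% cap
LTV = 53,600/65,500 = 81.8% ≤ 100%
Credit 703 → row 666–709; LTV 81.8% → column 80.01–92%. Grid cell → 5.3%.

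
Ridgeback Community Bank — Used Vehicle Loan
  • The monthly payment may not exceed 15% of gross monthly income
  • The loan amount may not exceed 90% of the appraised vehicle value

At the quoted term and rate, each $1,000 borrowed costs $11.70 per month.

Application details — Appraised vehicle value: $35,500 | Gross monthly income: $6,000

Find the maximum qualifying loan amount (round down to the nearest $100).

$31,900

Payment cap: 15% × $6,000 = $900/month.
At $11.70 per $1,000, that supports 900/11.70 × 1,000 ≈ $76,923 → $76,900.
LTV cap: 90% × $35,500 = $31,950 → $31,900.
Binding constraint: loan-to-value.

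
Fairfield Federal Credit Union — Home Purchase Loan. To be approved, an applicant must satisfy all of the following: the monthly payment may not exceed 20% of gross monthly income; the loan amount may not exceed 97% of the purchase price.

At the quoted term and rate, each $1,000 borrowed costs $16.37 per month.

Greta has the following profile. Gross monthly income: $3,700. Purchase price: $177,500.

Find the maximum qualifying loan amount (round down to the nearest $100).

Payment cap: 20% × $3,700 = $740/month.
At $16.37 per $1,000, that supports 740/16.37 × 1,000 ≈ $45,204 → $45,200.
LTV cap: 97% × $177,500 = $172,175 → $172,100.
Binding constraint: payment-to-income.

$45,200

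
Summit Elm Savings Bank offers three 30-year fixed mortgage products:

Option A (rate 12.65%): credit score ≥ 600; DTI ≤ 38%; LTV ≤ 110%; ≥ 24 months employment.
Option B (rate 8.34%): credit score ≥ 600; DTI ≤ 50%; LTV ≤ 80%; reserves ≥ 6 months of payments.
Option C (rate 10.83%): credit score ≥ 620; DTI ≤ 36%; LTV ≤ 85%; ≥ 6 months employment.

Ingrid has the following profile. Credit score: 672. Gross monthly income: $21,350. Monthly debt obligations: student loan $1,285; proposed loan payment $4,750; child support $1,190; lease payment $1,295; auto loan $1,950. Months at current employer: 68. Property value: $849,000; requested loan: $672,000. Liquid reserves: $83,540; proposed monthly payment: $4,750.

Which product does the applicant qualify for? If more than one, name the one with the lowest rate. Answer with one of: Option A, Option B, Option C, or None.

Total debts = (1,285 + 4,750 + 1,190 + 1,295 + 1,950) = 10,470; DTI = 10,470/21,350 = 49%.
LTV = 672,000/849,000 = 79.2%.
Reserves = 83,540/4,750 = 17.6 months.
Option A: score 672 ≥ 600; DTI 49% > 38%; LTV 79.2% ≤ 110%; employment 68 ≥ 24 mo → does not qualify.
Option B: score 672 ≥ 600; DTI 49% ≤ 50%; LTV 79.2% ≤ 80%; reserves 17.6 ≥ 6 mo → qualifies.
Option C: score 672 ≥ 620; DTI 49% > 36%; LTV 79.2% ≤ 85%; employment 68 ≥ 6 mo → does not qualify.

Option B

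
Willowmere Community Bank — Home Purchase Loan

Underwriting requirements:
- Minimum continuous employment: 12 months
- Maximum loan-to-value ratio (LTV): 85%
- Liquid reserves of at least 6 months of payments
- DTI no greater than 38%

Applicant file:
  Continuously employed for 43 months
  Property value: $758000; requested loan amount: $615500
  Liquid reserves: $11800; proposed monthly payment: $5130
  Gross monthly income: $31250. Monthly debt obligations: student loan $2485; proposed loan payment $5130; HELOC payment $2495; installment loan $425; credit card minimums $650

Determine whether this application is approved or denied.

Denied

Employment 43 ≥ 12 months
LTV: 615,500 ÷ 758,000 = 81.2%, within 85% cap
Reserves = 11,800/5,130 = 2.3 months < 6
Total monthly debts = (2,485 + 5,130 + 2,495 + 425 + 650) = 11,185. DTI: 11,185 ÷ 31,250 = 35.8%, within the 38% cap
Fails on reserves.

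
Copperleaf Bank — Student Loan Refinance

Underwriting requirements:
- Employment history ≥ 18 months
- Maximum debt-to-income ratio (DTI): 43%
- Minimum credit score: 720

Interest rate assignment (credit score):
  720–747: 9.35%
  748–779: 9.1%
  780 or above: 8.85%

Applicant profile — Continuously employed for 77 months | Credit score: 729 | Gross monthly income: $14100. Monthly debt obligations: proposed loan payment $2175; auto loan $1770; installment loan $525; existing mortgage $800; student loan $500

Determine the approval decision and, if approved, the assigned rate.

Credit score 729 ≥ 720 (meets minimum)
Employment 77 ≥ 18 months
Total monthly debts = (2,175 + 1,770 + 525 + 800 + 500) = 5,770. Debt-to-income = 5,770/14,100 = 40.9% — meets 43% limit
All requirements met. Score 729 falls in the 720–747 tier → 9.35%.

Approved at 9.35%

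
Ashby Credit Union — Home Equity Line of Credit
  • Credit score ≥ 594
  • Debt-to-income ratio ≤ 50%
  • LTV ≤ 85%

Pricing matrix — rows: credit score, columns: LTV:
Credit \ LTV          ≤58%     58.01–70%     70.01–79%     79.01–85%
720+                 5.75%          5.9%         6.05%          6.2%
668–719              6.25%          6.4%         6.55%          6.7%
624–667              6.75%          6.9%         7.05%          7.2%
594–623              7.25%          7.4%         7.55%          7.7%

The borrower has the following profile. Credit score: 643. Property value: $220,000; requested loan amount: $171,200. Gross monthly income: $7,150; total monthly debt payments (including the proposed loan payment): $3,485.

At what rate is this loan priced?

7.05%

Credit score 643 ≥ 594; Debt-to-income = 3,485/7,150 = 48.7% — meets 50% limit
LTV = 171,200/220,000 = 77.8% ≤ 85%
Score 643 is in the 624–667 band; LTV 77.8% is in the 70.01–79% band → 7.05%.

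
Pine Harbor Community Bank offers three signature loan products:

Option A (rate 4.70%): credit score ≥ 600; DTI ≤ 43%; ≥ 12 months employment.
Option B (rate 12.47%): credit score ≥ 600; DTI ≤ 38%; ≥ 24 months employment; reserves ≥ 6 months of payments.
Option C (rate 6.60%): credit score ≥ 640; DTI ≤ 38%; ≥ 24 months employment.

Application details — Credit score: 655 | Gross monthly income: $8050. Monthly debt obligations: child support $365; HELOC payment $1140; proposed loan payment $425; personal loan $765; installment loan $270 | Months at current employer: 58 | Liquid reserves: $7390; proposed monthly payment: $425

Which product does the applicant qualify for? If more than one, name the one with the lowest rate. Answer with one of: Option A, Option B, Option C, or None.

Total debts = (365 + 1,140 + 425 + 765 + 270) = 2,965; DTI = 2,965/8,050 = 36.8%.
Reserves = 7,390/425 = 17.4 months.
Option A: score 655 ≥ 600; DTI 36.8% ≤ 43%; employment 58 ≥ 12 mo → qualifies.
Option B: score 655 ≥ 600; DTI 36.8% ≤ 38%; employment 58 ≥ 24 mo; reserves 17.4 ≥ 6 mo → qualifies.
Option C: score 655 ≥ 640; DTI 36.8% ≤ 38%; employment 58 ≥ 24 mo → qualifies.
Qualifying: Option A, Option B, Option C. Lowest rate is 4.70% → Option A.

Option A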